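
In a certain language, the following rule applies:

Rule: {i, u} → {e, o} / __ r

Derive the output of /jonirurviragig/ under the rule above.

/i/ is a high vowel immediately before /r/, so it lowers to [e].
/u/ is a high vowel immediately before /r/, so it lowers to [o].
/i/ is a high vowel immediately before /r/, so it lowers to [e].
The other instance of /i/ does not occur in the required environment and remains unchanged.
Surface form: [jonerorveragig].

jonerorveragig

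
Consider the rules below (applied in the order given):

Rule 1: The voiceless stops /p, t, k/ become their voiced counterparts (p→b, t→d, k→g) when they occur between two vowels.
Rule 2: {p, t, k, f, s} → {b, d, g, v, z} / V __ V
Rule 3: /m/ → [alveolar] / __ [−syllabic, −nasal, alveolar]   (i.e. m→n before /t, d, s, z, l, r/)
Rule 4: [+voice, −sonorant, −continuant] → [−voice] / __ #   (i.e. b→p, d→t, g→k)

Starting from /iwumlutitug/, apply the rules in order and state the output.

iwunludiduk

Rule 1 (intervocalic voicing): /t/ is a voiceless stop between vowels /u/ and /i/, so it voices to [d]. /t/ is a voiceless stop between vowels /i/ and /u/, so it voices to [d]. /iwumlutitug/ → iwumludidug.
Rule 2 (intervocalic voicing): no segment meets the environment; /iwumludidug/ is unchanged.
Rule 3 (nasal place assimilation): /m/ precedes the alveolar consonant /l/, so it assimilates in place to [n]. /iwumludidug/ → iwunludidug.
Rule 4 (final devoicing): /g/ is a voiced stop in word-final position, so it devoices to [k]. /iwunludidug/ → iwunludiduk.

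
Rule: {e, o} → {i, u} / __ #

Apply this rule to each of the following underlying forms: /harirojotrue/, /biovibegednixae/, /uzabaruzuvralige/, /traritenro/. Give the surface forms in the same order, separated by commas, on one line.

/harirojotrue/: /e/ is a mid vowel in word-final position, so it raises to [i]. → [harirojotrui].
/biovibegednixae/: /e/ is a mid vowel in word-final position, so it raises to [i]. → [biovibegednixai].
/uzabaruzuvralige/: /e/ is a mid vowel in word-final position, so it raises to [i]. → [uzabaruzuvraligi].
/traritenro/: /o/ is a mid vowel in word-final position, so it raises to [u]. → [traritenru].

harirojotrui, biovibegednixai, uzabaruzuvraligi, traritenru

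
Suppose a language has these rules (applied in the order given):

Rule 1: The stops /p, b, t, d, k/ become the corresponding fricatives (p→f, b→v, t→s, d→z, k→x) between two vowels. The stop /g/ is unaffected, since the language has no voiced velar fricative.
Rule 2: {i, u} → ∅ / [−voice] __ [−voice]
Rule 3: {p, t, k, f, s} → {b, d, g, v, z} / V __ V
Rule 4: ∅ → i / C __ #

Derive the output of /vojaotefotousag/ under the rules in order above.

Rule 1 (intervocalic spirantization): /t/ is a stop between vowels /o/ and /e/, so it spirantizes to the fricative [s]. /t/ is a stop between vowels /o/ and /o/, so it spirantizes to the fricative [s]. /vojaotefotousag/ → vojaosefosousag.
Rule 2 (high vowel syncope): no segment meets the environment; /vojaosefosousag/ is unchanged.
Rule 3 (intervocalic voicing): /s/ is a voiceless obstruent between vowels /o/ and /e/, so it voices to [z]. /f/ is a voiceless obstruent between vowels /e/ and /o/, so it voices to [v]. /s/ is a voiceless obstruent between vowels /o/ and /o/, so it voices to [z]. /s/ is a voiceless obstruent between vowels /u/ and /a/, so it voices to [z]. /vojaosefosousag/ → vojaozevozouzag.
Rule 4 (final i-epenthesis): the form ends in the consonant /g/, so [i] is inserted word-finally. /vojaozevozouzag/ → vojaozevozouzagi.

vojaozevozouzagi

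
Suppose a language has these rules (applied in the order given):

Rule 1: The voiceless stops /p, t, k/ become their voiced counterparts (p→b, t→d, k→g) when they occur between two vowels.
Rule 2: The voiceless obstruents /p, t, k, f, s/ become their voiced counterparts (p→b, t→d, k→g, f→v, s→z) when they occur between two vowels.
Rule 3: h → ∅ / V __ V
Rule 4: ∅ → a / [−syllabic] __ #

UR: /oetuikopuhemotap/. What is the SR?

oeduigobuemodapa

Rule 1 (intervocalic voicing): /t/ is a voiceless stop between vowels /e/ and /u/, so it voices to [d]. /k/ is a voiceless stop between vowels /i/ and /o/, so it voices to [g]. /p/ is a voiceless stop between vowels /o/ and /u/, so it voices to [b]. /t/ is a voiceless stop between vowels /o/ and /a/, so it voices to [d]. /oetuikopuhemotap/ → oeduigobuhemodap.
Rule 2 (intervocalic voicing): no segment meets the environment; /oeduigobuhemodap/ is unchanged.
Rule 3 (intervocalic h-deletion): /h/ occurs between vowels /u/ and /e/, so it deletes. /oeduigobuhemodap/ → oeduigobuemodap.
Rule 4 (final a-epenthesis): the form ends in the consonant /p/, so [a] is inserted word-finally. /oeduigobuemodap/ → oeduigobuemodapa.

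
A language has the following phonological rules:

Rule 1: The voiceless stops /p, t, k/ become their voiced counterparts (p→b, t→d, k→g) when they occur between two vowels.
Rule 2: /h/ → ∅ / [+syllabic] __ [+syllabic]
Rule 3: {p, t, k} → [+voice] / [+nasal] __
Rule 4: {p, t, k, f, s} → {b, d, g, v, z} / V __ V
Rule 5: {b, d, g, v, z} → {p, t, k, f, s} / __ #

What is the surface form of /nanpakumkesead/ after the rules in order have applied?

Rule 1 (intervocalic voicing): /k/ is a voiceless stop between vowels /a/ and /u/, so it voices to [g]. /nanpakumkesead/ → nanpagumkesead.
Rule 2 (intervocalic h-deletion): no segment meets the environment; /nanpagumkesead/ is unchanged.
Rule 3 (post-nasal voicing): /p/ is a voiceless stop immediately after the nasal /n/, so it voices to [b]. /k/ is a voiceless stop immediately after the nasal /m/, so it voices to [g]. /nanpagumkesead/ → nanbagumgesead.
Rule 4 (intervocalic voicing): /s/ is a voiceless obstruent between vowels /e/ and /e/, so it voices to [z]. /nanbagumgesead/ → nanbagumgezead.
Rule 5 (final devoicing): /d/ is a voiced obstruent in word-final position, so it devoices to [t]. /nanbagumgezead/ → nanbagumgezeat.

nanbagumgezeat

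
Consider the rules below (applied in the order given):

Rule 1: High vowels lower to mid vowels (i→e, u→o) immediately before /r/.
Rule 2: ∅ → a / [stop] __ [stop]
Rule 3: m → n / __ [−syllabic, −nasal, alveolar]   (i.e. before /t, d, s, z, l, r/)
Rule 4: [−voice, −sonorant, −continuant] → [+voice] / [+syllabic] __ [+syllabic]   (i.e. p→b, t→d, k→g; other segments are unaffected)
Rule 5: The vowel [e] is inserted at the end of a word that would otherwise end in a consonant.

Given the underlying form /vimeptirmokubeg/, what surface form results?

vimebadermogubege

Rule 1 (pre-rhotic lowering): /i/ is a high vowel immediately before /r/, so it lowers to [e]. /vimeptirmokubeg/ → vimeptermokubeg.
Rule 2 (stop-cluster a-epenthesis): /p/ and /t/ form a stop–stop cluster, so [a] is inserted between them. /vimeptermokubeg/ → vimepatermokubeg.
Rule 3 (nasal place assimilation): no segment meets the environment; /vimepatermokubeg/ is unchanged.
Rule 4 (intervocalic voicing): /p/ is a voiceless stop between vowels /e/ and /a/, so it voices to [b]. /t/ is a voiceless stop between vowels /a/ and /e/, so it voices to [d]. /k/ is a voiceless stop between vowels /o/ and /u/, so it voices to [g]. /vimepatermokubeg/ → vimebadermogubeg.
Rule 5 (final e-epenthesis): the form ends in the consonant /g/, so [e] is inserted word-finally. /vimebadermogubeg/ → vimebadermogubege.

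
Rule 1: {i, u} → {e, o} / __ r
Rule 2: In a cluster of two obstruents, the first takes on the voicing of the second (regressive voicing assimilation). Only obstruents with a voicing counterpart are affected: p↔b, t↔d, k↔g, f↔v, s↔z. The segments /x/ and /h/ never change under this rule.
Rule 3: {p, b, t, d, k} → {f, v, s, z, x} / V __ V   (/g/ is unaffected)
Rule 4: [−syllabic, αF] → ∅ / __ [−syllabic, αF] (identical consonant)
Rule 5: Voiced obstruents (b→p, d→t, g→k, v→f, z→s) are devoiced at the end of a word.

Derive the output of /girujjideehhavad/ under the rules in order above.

gerujizeehavat

Rule 1 (pre-rhotic lowering): /i/ is a high vowel immediately before /r/, so it lowers to [e]. /girujjideehhavad/ → gerujjideehhavad.
Rule 2 (regressive voicing assimilation): no segment meets the environment; /gerujjideehhavad/ is unchanged.
Rule 3 (intervocalic spirantization): /d/ is a stop between vowels /i/ and /e/, so it spirantizes to the fricative [z]. /gerujjideehhavad/ → gerujjizeehhavad.
Rule 4 (degemination): /jj/ is a geminate; the first /j/ deletes. /hh/ is a geminate; the first /h/ deletes. /gerujjizeehhavad/ → gerujizeehavad.
Rule 5 (final devoicing): /d/ is a voiced obstruent in word-final position, so it devoices to [t]. /gerujizeehavad/ → gerujizeehavat.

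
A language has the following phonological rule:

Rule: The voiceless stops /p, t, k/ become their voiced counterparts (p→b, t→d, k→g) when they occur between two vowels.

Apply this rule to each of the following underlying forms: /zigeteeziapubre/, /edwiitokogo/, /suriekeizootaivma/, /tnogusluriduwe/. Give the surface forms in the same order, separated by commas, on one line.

zigedeeziabubre, edwiidogogo, suriegeizoodaivma, tnogusluriduwe

/zigeteeziapubre/: /t/ is a voiceless stop between vowels /e/ and /e/, so it voices to [d]. /p/ is a voiceless stop between vowels /a/ and /u/, so it voices to [b]. → [zigedeeziabubre].
/edwiitokogo/: /t/ is a voiceless stop between vowels /i/ and /o/, so it voices to [d]. /k/ is a voiceless stop between vowels /o/ and /o/, so it voices to [g]. → [edwiidogogo].
/suriekeizootaivma/: /k/ is a voiceless stop between vowels /e/ and /e/, so it voices to [g]. /t/ is a voiceless stop between vowels /o/ and /a/, so it voices to [d]. → [suriegeizoodaivma].
/tnogusluriduwe/: the rule's environment is not met; surfaces unchanged as [tnogusluriduwe].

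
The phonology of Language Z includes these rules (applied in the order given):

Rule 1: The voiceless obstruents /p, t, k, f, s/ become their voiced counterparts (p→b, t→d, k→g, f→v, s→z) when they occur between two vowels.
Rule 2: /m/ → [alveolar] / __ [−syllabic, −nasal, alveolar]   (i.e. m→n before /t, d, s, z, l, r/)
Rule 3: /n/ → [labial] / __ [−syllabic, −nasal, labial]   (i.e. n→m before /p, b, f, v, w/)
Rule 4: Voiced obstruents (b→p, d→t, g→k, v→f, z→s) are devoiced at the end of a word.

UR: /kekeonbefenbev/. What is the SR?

kegeombevembef

Rule 1 (intervocalic voicing): /k/ is a voiceless obstruent between vowels /e/ and /e/, so it voices to [g]. /f/ is a voiceless obstruent between vowels /e/ and /e/, so it voices to [v]. /kekeonbefenbev/ → kegeonbevenbev.
Rule 2 (nasal place assimilation): no segment meets the environment; /kegeonbevenbev/ is unchanged.
Rule 3 (nasal place assimilation): /n/ precedes the labial consonant /b/, so it assimilates in place to [m]. /n/ precedes the labial consonant /b/, so it assimilates in place to [m]. /kegeonbevenbev/ → kegeombevembev.
Rule 4 (final devoicing): /v/ is a voiced obstruent in word-final position, so it devoices to [f]. /kegeombevembev/ → kegeombevembef.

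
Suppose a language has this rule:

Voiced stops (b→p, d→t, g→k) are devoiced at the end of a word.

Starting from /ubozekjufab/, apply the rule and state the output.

Scanning /ubozekjufab/: /b/ at position 2 is not in the conditioning environment; /b/ is a voiced stop in word-final position, so it devoices to [p].
Result: [ubozekjufap].

ubozekjufap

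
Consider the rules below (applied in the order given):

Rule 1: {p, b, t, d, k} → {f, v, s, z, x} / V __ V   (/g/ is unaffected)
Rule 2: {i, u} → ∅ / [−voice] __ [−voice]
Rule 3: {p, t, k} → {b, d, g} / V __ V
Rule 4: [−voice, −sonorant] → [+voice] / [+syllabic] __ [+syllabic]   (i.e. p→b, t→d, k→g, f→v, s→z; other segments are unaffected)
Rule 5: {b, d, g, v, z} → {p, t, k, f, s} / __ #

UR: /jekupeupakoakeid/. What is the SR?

Rule 1 (intervocalic spirantization): /k/ is a stop between vowels /e/ and /u/, so it spirantizes to the fricative [x]. /p/ is a stop between vowels /u/ and /e/, so it spirantizes to the fricative [f]. /p/ is a stop between vowels /u/ and /a/, so it spirantizes to the fricative [f]. /k/ is a stop between vowels /a/ and /o/, so it spirantizes to the fricative [x]. /k/ is a stop between vowels /a/ and /e/, so it spirantizes to the fricative [x]. /jekupeupakoakeid/ → jexufeufaxoaxeid.
Rule 2 (high vowel syncope): /u/ is a high vowel flanked by voiceless consonants /x/ and /f/, so it deletes. /jexufeufaxoaxeid/ → jexfeufaxoaxeid.
Rule 3 (intervocalic voicing): no segment meets the environment; /jexfeufaxoaxeid/ is unchanged.
Rule 4 (intervocalic voicing): /f/ is a voiceless obstruent between vowels /u/ and /a/, so it voices to [v]. /jexfeufaxoaxeid/ → jexfeuvaxoaxeid.
Rule 5 (final devoicing): /d/ is a voiced obstruent in word-final position, so it devoices to [t]. /jexfeuvaxoaxeid/ → jexfeuvaxoaxeit.

jexfeuvaxoaxeit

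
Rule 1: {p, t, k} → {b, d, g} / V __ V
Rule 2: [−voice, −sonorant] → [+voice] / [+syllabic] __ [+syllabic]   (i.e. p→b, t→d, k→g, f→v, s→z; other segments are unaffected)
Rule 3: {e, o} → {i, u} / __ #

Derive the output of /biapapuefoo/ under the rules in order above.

Rule 1 (intervocalic voicing): /p/ is a voiceless stop between vowels /a/ and /a/, so it voices to [b]. /p/ is a voiceless stop between vowels /a/ and /u/, so it voices to [b]. /biapapuefoo/ → biababuefoo.
Rule 2 (intervocalic voicing): /f/ is a voiceless obstruent between vowels /e/ and /o/, so it voices to [v]. /biababuefoo/ → biababuevoo.
Rule 3 (final vowel raising): /o/ is a mid vowel in word-final position, so it raises to [u]. /biababuevoo/ → biababuevou.

biababuevou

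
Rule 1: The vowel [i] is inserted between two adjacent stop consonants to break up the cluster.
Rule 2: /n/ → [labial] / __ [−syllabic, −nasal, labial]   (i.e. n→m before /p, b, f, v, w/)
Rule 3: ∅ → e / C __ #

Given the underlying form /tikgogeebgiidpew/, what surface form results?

Rule 1 (stop-cluster i-epenthesis): /k/ and /g/ form a stop–stop cluster, so [i] is inserted between them. /b/ and /g/ form a stop–stop cluster, so [i] is inserted between them. /d/ and /p/ form a stop–stop cluster, so [i] is inserted between them. /tikgogeebgiidpew/ → tikigogeebigiidipew.
Rule 2 (nasal place assimilation): no segment meets the environment; /tikigogeebigiidipew/ is unchanged.
Rule 3 (final e-epenthesis): the form ends in the consonant /w/, so [e] is inserted word-finally. /tikigogeebigiidipew/ → tikigogeebigiidipewe.

tikigogeebigiidipewe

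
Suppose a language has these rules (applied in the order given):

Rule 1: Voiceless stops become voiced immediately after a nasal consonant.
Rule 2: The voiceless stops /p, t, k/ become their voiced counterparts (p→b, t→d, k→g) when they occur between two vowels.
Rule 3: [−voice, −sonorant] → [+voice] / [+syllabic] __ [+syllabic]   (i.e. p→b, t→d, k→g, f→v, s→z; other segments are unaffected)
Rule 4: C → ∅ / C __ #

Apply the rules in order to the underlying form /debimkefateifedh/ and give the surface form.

debimgevadeived

Rule 1 (post-nasal voicing): /k/ is a voiceless stop immediately after the nasal /m/, so it voices to [g]. /debimkefateifedh/ → debimgefateifedh.
Rule 2 (intervocalic voicing): /t/ is a voiceless stop between vowels /a/ and /e/, so it voices to [d]. /debimgefateifedh/ → debimgefadeifedh.
Rule 3 (intervocalic voicing): /f/ is a voiceless obstruent between vowels /e/ and /a/, so it voices to [v]. /f/ is a voiceless obstruent between vowels /i/ and /e/, so it voices to [v]. /debimgefadeifedh/ → debimgevadeivedh.
Rule 4 (final cluster simplification): /h/ is the second consonant of a word-final cluster /dh/, so it deletes. /debimgevadeivedh/ → debimgevadeived.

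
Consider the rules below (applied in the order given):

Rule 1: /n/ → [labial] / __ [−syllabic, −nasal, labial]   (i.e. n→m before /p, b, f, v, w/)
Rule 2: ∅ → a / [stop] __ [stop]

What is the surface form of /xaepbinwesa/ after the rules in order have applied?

xaepabimwesa

Rule 1 (nasal place assimilation): /n/ precedes the labial consonant /w/, so it assimilates in place to [m]. /xaepbinwesa/ → xaepbimwesa.
Rule 2 (stop-cluster a-epenthesis): /p/ and /b/ form a stop–stop cluster, so [a] is inserted between them. /xaepbimwesa/ → xaepabimwesa.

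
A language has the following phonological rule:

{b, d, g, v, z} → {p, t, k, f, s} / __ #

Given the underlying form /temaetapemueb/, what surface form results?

temaetapemuep

/b/ is a voiced obstruent in word-final position, so it devoices to [p].
Surface form: [temaetapemuep].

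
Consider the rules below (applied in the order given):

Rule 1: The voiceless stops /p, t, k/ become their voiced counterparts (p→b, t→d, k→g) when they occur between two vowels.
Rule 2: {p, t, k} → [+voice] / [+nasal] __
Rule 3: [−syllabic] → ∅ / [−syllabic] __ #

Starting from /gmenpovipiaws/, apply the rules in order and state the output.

gmenbovibiaw

Rule 1 (intervocalic voicing): /p/ is a voiceless stop between vowels /i/ and /i/, so it voices to [b]. /gmenpovipiaws/ → gmenpovibiaws.
Rule 2 (post-nasal voicing): /p/ is a voiceless stop immediately after the nasal /n/, so it voices to [b]. /gmenpovibiaws/ → gmenbovibiaws.
Rule 3 (final cluster simplification): /s/ is the second consonant of a word-final cluster /ws/, so it deletes. /gmenbovibiaws/ → gmenbovibiaw.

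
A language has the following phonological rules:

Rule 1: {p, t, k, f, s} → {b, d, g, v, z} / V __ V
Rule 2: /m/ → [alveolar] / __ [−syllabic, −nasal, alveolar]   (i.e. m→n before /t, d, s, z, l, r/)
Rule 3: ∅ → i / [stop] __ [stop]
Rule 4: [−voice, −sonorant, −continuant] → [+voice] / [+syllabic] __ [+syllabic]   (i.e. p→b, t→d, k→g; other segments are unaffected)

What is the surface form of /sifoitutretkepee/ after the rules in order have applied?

sivoidutredigebee

Rule 1 (intervocalic voicing): /f/ is a voiceless obstruent between vowels /i/ and /o/, so it voices to [v]. /t/ is a voiceless obstruent between vowels /i/ and /u/, so it voices to [d]. /p/ is a voiceless obstruent between vowels /e/ and /e/, so it voices to [b]. /sifoitutretkepee/ → sivoidutretkebee.
Rule 2 (nasal place assimilation): no segment meets the environment; /sivoidutretkebee/ is unchanged.
Rule 3 (stop-cluster i-epenthesis): /t/ and /k/ form a stop–stop cluster, so [i] is inserted between them. /sivoidutretkebee/ → sivoidutretikebee.
Rule 4 (intervocalic voicing): /t/ is a voiceless stop between vowels /e/ and /i/, so it voices to [d]. /k/ is a voiceless stop between vowels /i/ and /e/, so it voices to [g]. /sivoidutretikebee/ → sivoidutredigebee.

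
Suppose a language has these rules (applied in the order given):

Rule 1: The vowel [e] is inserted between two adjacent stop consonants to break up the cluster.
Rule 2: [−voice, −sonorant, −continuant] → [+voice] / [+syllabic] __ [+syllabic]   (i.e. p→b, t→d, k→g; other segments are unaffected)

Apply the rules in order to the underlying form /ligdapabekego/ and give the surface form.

Rule 1 (stop-cluster e-epenthesis): /g/ and /d/ form a stop–stop cluster, so [e] is inserted between them. /ligdapabekego/ → ligedapabekego.
Rule 2 (intervocalic voicing): /p/ is a voiceless stop between vowels /a/ and /a/, so it voices to [b]. /k/ is a voiceless stop between vowels /e/ and /e/, so it voices to [g]. /ligedapabekego/ → ligedababegego.

ligedababegego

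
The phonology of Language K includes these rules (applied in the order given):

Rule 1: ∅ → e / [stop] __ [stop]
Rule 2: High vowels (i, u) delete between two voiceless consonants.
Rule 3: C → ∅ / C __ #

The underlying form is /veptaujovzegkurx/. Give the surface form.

vepetaujovzegekur

Rule 1 (stop-cluster e-epenthesis): /p/ and /t/ form a stop–stop cluster, so [e] is inserted between them. /g/ and /k/ form a stop–stop cluster, so [e] is inserted between them. /veptaujovzegkurx/ → vepetaujovzegekurx.
Rule 2 (high vowel syncope): no segment meets the environment; /vepetaujovzegekurx/ is unchanged.
Rule 3 (final cluster simplification): /x/ is the second consonant of a word-final cluster /rx/, so it deletes. /vepetaujovzegekurx/ → vepetaujovzegekur.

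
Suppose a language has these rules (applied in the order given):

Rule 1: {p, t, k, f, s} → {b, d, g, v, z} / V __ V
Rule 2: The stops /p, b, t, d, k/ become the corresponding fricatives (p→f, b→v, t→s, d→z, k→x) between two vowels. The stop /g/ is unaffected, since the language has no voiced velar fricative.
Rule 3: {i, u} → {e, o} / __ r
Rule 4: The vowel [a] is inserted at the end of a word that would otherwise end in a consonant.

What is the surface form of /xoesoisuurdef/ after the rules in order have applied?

Rule 1 (intervocalic voicing): /s/ is a voiceless obstruent between vowels /e/ and /o/, so it voices to [z]. /s/ is a voiceless obstruent between vowels /i/ and /u/, so it voices to [z]. /xoesoisuurdef/ → xoezoizuurdef.
Rule 2 (intervocalic spirantization): no segment meets the environment; /xoezoizuurdef/ is unchanged.
Rule 3 (pre-rhotic lowering): /u/ is a high vowel immediately before /r/, so it lowers to [o]. /xoezoizuurdef/ → xoezoizuordef.
Rule 4 (final a-epenthesis): the form ends in the consonant /f/, so [a] is inserted word-finally. /xoezoizuordef/ → xoezoizuordefa.

xoezoizuordefa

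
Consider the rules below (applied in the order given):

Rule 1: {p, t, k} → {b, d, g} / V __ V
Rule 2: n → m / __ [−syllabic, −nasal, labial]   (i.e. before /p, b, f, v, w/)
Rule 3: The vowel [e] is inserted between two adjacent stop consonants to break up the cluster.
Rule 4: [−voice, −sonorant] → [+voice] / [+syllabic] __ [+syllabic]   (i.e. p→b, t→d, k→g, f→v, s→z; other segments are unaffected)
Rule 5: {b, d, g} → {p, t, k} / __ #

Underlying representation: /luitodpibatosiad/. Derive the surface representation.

Rule 1 (intervocalic voicing): /t/ is a voiceless stop between vowels /i/ and /o/, so it voices to [d]. /t/ is a voiceless stop between vowels /a/ and /o/, so it voices to [d]. /luitodpibatosiad/ → luidodpibadosiad.
Rule 2 (nasal place assimilation): no segment meets the environment; /luidodpibadosiad/ is unchanged.
Rule 3 (stop-cluster e-epenthesis): /d/ and /p/ form a stop–stop cluster, so [e] is inserted between them. /luidodpibadosiad/ → luidodepibadosiad.
Rule 4 (intervocalic voicing): /p/ is a voiceless obstruent between vowels /e/ and /i/, so it voices to [b]. /s/ is a voiceless obstruent between vowels /o/ and /i/, so it voices to [z]. /luidodepibadosiad/ → luidodebibadoziad.
Rule 5 (final devoicing): /d/ is a voiced stop in word-final position, so it devoices to [t]. /luidodebibadoziad/ → luidodebibadoziat.

luidodebibadoziat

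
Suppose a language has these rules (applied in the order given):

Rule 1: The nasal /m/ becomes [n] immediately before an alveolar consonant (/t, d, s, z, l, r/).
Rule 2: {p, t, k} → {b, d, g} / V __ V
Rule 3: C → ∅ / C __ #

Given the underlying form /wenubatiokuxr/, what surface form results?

Rule 1 (nasal place assimilation): no segment meets the environment; /wenubatiokuxr/ is unchanged.
Rule 2 (intervocalic voicing): /t/ is a voiceless stop between vowels /a/ and /i/, so it voices to [d]. /k/ is a voiceless stop between vowels /o/ and /u/, so it voices to [g]. /wenubatiokuxr/ → wenubadioguxr.
Rule 3 (final cluster simplification): /r/ is the second consonant of a word-final cluster /xr/, so it deletes. /wenubadioguxr/ → wenubadiogux.

wenubadiogux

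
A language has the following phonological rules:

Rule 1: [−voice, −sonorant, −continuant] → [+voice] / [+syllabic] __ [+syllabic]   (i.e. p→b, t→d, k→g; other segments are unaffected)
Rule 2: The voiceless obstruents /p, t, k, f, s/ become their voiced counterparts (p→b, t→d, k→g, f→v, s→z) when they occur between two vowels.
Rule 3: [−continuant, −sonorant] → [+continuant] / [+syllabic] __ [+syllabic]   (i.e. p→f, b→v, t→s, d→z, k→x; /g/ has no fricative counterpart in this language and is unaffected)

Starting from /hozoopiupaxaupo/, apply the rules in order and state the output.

Rule 1 (intervocalic voicing): /p/ is a voiceless stop between vowels /o/ and /i/, so it voices to [b]. /p/ is a voiceless stop between vowels /u/ and /a/, so it voices to [b]. /p/ is a voiceless stop between vowels /u/ and /o/, so it voices to [b]. /hozoopiupaxaupo/ → hozoobiubaxaubo.
Rule 2 (intervocalic voicing): no segment meets the environment; /hozoobiubaxaubo/ is unchanged.
Rule 3 (intervocalic spirantization): /b/ is a stop between vowels /o/ and /i/, so it spirantizes to the fricative [v]. /b/ is a stop between vowels /u/ and /a/, so it spirantizes to the fricative [v]. /b/ is a stop between vowels /u/ and /o/, so it spirantizes to the fricative [v]. /hozoobiubaxaubo/ → hozooviuvaxauvo.

hozooviuvaxauvo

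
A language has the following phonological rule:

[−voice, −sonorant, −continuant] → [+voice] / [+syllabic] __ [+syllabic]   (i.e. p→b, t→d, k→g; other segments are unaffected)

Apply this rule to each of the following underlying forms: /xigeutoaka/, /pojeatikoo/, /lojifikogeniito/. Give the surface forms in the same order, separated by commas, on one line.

/xigeutoaka/: /t/ is a voiceless stop between vowels /u/ and /o/, so it voices to [d]. /k/ is a voiceless stop between vowels /a/ and /a/, so it voices to [g]. → [xigeudoaga].
/pojeatikoo/: /t/ is a voiceless stop between vowels /a/ and /i/, so it voices to [d]. /k/ is a voiceless stop between vowels /i/ and /o/, so it voices to [g]. → [pojeadigoo].
/lojifikogeniito/: /k/ is a voiceless stop between vowels /i/ and /o/, so it voices to [g]. /t/ is a voiceless stop between vowels /i/ and /o/, so it voices to [d]. → [lojifigogeniido].

xigeudoaga, pojeadigoo, lojifigogeniido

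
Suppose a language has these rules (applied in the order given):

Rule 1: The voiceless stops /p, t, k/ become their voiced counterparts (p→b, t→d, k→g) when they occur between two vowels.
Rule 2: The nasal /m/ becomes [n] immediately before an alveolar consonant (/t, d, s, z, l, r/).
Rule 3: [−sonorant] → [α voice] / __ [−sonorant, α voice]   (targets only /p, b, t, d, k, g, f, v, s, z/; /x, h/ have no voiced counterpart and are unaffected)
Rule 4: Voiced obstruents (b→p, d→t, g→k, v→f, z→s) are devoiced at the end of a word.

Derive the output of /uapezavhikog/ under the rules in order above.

Rule 1 (intervocalic voicing): /p/ is a voiceless stop between vowels /a/ and /e/, so it voices to [b]. /k/ is a voiceless stop between vowels /i/ and /o/, so it voices to [g]. /uapezavhikog/ → uabezavhigog.
Rule 2 (nasal place assimilation): no segment meets the environment; /uabezavhigog/ is unchanged.
Rule 3 (regressive voicing assimilation): /v/ precedes the voiceless obstruent /h/, so it devoices to [f] by assimilation. /uabezavhigog/ → uabezafhigog.
Rule 4 (final devoicing): /g/ is a voiced obstruent in word-final position, so it devoices to [k]. /uabezafhigog/ → uabezafhigok.

uabezafhigok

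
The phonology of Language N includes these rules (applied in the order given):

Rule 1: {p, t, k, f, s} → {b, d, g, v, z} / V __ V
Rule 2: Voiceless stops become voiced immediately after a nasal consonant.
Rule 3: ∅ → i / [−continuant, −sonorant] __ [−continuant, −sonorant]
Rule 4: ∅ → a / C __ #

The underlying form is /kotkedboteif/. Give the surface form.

kotikedibodeifa

Rule 1 (intervocalic voicing): /t/ is a voiceless obstruent between vowels /o/ and /e/, so it voices to [d]. /kotkedboteif/ → kotkedbodeif.
Rule 2 (post-nasal voicing): no segment meets the environment; /kotkedbodeif/ is unchanged.
Rule 3 (stop-cluster i-epenthesis): /t/ and /k/ form a stop–stop cluster, so [i] is inserted between them. /d/ and /b/ form a stop–stop cluster, so [i] is inserted between them. /kotkedbodeif/ → kotikedibodeif.
Rule 4 (final a-epenthesis): the form ends in the consonant /f/, so [a] is inserted word-finally. /kotikedibodeif/ → kotikedibodeifa.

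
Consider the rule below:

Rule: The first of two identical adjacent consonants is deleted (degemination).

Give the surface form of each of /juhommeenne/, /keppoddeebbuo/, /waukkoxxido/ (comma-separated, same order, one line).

/juhommeenne/: /mm/ is a geminate; the first /m/ deletes. /nn/ is a geminate; the first /n/ deletes. → [juhomeene].
/keppoddeebbuo/: /pp/ is a geminate; the first /p/ deletes. /dd/ is a geminate; the first /d/ deletes. /bb/ is a geminate; the first /b/ deletes. → [kepodeebuo].
/waukkoxxido/: /kk/ is a geminate; the first /k/ deletes. /xx/ is a geminate; the first /x/ deletes. → [waukoxido].

juhomeene, kepodeebuo, waukoxido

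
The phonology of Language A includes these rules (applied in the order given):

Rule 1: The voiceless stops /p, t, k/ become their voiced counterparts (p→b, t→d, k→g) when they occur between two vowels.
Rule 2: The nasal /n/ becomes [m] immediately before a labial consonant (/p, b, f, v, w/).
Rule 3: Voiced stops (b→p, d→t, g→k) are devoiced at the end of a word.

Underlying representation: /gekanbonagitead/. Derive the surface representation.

gegambonagideat

Rule 1 (intervocalic voicing): /k/ is a voiceless stop between vowels /e/ and /a/, so it voices to [g]. /t/ is a voiceless stop between vowels /i/ and /e/, so it voices to [d]. /gekanbonagitead/ → geganbonagidead.
Rule 2 (nasal place assimilation): /n/ precedes the labial consonant /b/, so it assimilates in place to [m]. /geganbonagidead/ → gegambonagidead.
Rule 3 (final devoicing): /d/ is a voiced stop in word-final position, so it devoices to [t]. /gegambonagidead/ → gegambonagideat.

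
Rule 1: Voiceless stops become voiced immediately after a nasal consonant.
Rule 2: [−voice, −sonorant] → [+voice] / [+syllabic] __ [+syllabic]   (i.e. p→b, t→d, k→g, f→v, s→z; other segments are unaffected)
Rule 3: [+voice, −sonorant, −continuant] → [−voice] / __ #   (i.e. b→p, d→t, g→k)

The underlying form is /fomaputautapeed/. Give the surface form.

fomabudaudabeet

Rule 1 (post-nasal voicing): no segment meets the environment; /fomaputautapeed/ is unchanged.
Rule 2 (intervocalic voicing): /p/ is a voiceless obstruent between vowels /a/ and /u/, so it voices to [b]. /t/ is a voiceless obstruent between vowels /u/ and /a/, so it voices to [d]. /t/ is a voiceless obstruent between vowels /u/ and /a/, so it voices to [d]. /p/ is a voiceless obstruent between vowels /a/ and /e/, so it voices to [b]. /fomaputautapeed/ → fomabudaudabeed.
Rule 3 (final devoicing): /d/ is a voiced stop in word-final position, so it devoices to [t]. /fomabudaudabeed/ → fomabudaudabeet.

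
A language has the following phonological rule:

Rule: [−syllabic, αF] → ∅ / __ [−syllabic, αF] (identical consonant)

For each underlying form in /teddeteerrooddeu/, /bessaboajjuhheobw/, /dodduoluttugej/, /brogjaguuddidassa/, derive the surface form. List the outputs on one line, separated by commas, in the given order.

tedeteeroodeu, besaboajuheobw, doduolutugej, brogjaguudidasa

/teddeteerrooddeu/: /dd/ is a geminate; the first /d/ deletes. /rr/ is a geminate; the first /r/ deletes. /dd/ is a geminate; the first /d/ deletes. → [tedeteeroodeu].
/bessaboajjuhheobw/: /ss/ is a geminate; the first /s/ deletes. /jj/ is a geminate; the first /j/ deletes. /hh/ is a geminate; the first /h/ deletes. → [besaboajuheobw].
/dodduoluttugej/: /dd/ is a geminate; the first /d/ deletes. /tt/ is a geminate; the first /t/ deletes. → [doduolutugej].
/brogjaguuddidassa/: /dd/ is a geminate; the first /d/ deletes. /ss/ is a geminate; the first /s/ deletes. → [brogjaguudidasa].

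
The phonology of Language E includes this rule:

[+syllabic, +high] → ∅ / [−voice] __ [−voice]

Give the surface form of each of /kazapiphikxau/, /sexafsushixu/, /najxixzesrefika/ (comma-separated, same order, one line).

/kazapiphikxau/: /i/ is a high vowel flanked by voiceless consonants /p/ and /p/, so it deletes. /i/ is a high vowel flanked by voiceless consonants /h/ and /k/, so it deletes. → [kazapphkxau].
/sexafsushixu/: /u/ is a high vowel flanked by voiceless consonants /s/ and /s/, so it deletes. /i/ is a high vowel flanked by voiceless consonants /h/ and /x/, so it deletes. → [sexafsshxu].
/najxixzesrefika/: /i/ is a high vowel flanked by voiceless consonants /x/ and /x/, so it deletes. /i/ is a high vowel flanked by voiceless consonants /f/ and /k/, so it deletes. → [najxxzesrefka].

kazapphkxau, sexafsshxu, najxxzesrefka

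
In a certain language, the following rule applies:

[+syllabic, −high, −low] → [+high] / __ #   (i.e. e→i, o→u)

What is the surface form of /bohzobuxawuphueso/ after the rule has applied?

bohzobuxawuphuesu

Scanning /bohzobuxawuphueso/: /o/ at position 2 is not in the conditioning environment; /o/ at position 5 is not in the conditioning environment; /e/ at position 15 is not in the conditioning environment; /o/ is a mid vowel in word-final position, so it raises to [u].
Result: [bohzobuxawuphuesu].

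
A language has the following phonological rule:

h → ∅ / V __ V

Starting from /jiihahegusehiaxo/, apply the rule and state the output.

jiiaeguseiaxo

/h/ occurs between vowels /i/ and /a/, so it deletes.
/h/ occurs between vowels /a/ and /e/, so it deletes.
/h/ occurs between vowels /e/ and /i/, so it deletes.
Surface form: [jiiaeguseiaxo].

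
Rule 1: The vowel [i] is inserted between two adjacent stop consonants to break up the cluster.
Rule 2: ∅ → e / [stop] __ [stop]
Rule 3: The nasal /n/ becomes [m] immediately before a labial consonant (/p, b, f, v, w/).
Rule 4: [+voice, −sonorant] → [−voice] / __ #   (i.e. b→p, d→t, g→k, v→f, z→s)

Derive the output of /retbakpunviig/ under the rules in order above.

Rule 1 (stop-cluster i-epenthesis): /t/ and /b/ form a stop–stop cluster, so [i] is inserted between them. /k/ and /p/ form a stop–stop cluster, so [i] is inserted between them. /retbakpunviig/ → retibakipunviig.
Rule 2 (stop-cluster e-epenthesis): no segment meets the environment; /retibakipunviig/ is unchanged.
Rule 3 (nasal place assimilation): /n/ precedes the labial consonant /v/, so it assimilates in place to [m]. /retibakipunviig/ → retibakipumviig.
Rule 4 (final devoicing): /g/ is a voiced obstruent in word-final position, so it devoices to [k]. /retibakipumviig/ → retibakipumviik.

retibakipumviik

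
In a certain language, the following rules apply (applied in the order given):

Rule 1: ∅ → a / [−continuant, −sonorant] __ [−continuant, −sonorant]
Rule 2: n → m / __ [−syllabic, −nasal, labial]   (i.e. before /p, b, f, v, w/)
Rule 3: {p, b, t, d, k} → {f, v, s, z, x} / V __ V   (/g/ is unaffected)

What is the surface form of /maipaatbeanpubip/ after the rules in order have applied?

maifaasaveampuvip

Rule 1 (stop-cluster a-epenthesis): /t/ and /b/ form a stop–stop cluster, so [a] is inserted between them. /maipaatbeanpubip/ → maipaatabeanpubip.
Rule 2 (nasal place assimilation): /n/ precedes the labial consonant /p/, so it assimilates in place to [m]. /maipaatabeanpubip/ → maipaatabeampubip.
Rule 3 (intervocalic spirantization): /p/ is a stop between vowels /i/ and /a/, so it spirantizes to the fricative [f]. /t/ is a stop between vowels /a/ and /a/, so it spirantizes to the fricative [s]. /b/ is a stop between vowels /a/ and /e/, so it spirantizes to the fricative [v]. /b/ is a stop between vowels /u/ and /i/, so it spirantizes to the fricative [v]. /maipaatabeampubip/ → maifaasaveampuvip.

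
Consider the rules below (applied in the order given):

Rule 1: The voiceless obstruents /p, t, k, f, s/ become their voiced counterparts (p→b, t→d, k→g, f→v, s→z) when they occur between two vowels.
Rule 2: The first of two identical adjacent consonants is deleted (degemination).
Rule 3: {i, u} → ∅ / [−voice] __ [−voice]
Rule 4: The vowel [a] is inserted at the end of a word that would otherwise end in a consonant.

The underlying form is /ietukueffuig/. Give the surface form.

ieduguefuiga

Rule 1 (intervocalic voicing): /t/ is a voiceless obstruent between vowels /e/ and /u/, so it voices to [d]. /k/ is a voiceless obstruent between vowels /u/ and /u/, so it voices to [g]. /ietukueffuig/ → iedugueffuig.
Rule 2 (degemination): /ff/ is a geminate; the first /f/ deletes. /iedugueffuig/ → ieduguefuig.
Rule 3 (high vowel syncope): no segment meets the environment; /ieduguefuig/ is unchanged.
Rule 4 (final a-epenthesis): the form ends in the consonant /g/, so [a] is inserted word-finally. /ieduguefuig/ → ieduguefuiga.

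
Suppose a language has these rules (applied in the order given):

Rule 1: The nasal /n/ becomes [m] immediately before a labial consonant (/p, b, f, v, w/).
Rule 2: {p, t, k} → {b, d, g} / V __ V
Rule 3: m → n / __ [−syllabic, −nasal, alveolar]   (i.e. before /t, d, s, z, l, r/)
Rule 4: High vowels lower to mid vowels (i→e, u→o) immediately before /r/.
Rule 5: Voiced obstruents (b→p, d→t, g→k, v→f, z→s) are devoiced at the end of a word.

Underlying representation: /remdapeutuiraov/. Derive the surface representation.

rendabeudueraof

Rule 1 (nasal place assimilation): no segment meets the environment; /remdapeutuiraov/ is unchanged.
Rule 2 (intervocalic voicing): /p/ is a voiceless stop between vowels /a/ and /e/, so it voices to [b]. /t/ is a voiceless stop between vowels /u/ and /u/, so it voices to [d]. /remdapeutuiraov/ → remdabeuduiraov.
Rule 3 (nasal place assimilation): /m/ precedes the alveolar consonant /d/, so it assimilates in place to [n]. /remdabeuduiraov/ → rendabeuduiraov.
Rule 4 (pre-rhotic lowering): /i/ is a high vowel immediately before /r/, so it lowers to [e]. /rendabeuduiraov/ → rendabeudueraov.
Rule 5 (final devoicing): /v/ is a voiced obstruent in word-final position, so it devoices to [f]. /rendabeudueraov/ → rendabeudueraof.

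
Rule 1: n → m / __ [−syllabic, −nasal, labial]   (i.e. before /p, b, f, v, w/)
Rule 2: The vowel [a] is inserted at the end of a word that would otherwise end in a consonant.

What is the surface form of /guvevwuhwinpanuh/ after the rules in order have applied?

Rule 1 (nasal place assimilation): /n/ precedes the labial consonant /p/, so it assimilates in place to [m]. /guvevwuhwinpanuh/ → guvevwuhwimpanuh.
Rule 2 (final a-epenthesis): the form ends in the consonant /h/, so [a] is inserted word-finally. /guvevwuhwimpanuh/ → guvevwuhwimpanuha.

guvevwuhwimpanuha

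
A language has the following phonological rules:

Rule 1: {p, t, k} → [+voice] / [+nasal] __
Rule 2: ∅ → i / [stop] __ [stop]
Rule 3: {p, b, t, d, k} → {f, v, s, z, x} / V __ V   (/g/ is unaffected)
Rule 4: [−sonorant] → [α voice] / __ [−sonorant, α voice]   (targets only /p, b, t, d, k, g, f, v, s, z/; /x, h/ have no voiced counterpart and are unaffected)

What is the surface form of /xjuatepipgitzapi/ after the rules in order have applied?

xjuasefifigidzafi

Rule 1 (post-nasal voicing): no segment meets the environment; /xjuatepipgitzapi/ is unchanged.
Rule 2 (stop-cluster i-epenthesis): /p/ and /g/ form a stop–stop cluster, so [i] is inserted between them. /xjuatepipgitzapi/ → xjuatepipigitzapi.
Rule 3 (intervocalic spirantization): /t/ is a stop between vowels /a/ and /e/, so it spirantizes to the fricative [s]. /p/ is a stop between vowels /e/ and /i/, so it spirantizes to the fricative [f]. /p/ is a stop between vowels /i/ and /i/, so it spirantizes to the fricative [f]. /p/ is a stop between vowels /a/ and /i/, so it spirantizes to the fricative [f]. /xjuatepipigitzapi/ → xjuasefifigitzafi.
Rule 4 (regressive voicing assimilation): /t/ precedes the voiced obstruent /z/, so it voices to [d] by assimilation. /xjuasefifigitzafi/ → xjuasefifigidzafi.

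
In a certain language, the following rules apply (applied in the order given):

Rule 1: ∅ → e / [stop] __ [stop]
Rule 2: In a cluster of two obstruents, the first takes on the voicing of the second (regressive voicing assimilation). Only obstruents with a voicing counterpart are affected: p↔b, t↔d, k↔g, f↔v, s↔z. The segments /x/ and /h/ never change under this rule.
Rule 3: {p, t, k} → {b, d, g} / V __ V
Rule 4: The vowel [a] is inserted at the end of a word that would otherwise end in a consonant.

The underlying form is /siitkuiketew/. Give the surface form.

Rule 1 (stop-cluster e-epenthesis): /t/ and /k/ form a stop–stop cluster, so [e] is inserted between them. /siitkuiketew/ → siitekuiketew.
Rule 2 (regressive voicing assimilation): no segment meets the environment; /siitekuiketew/ is unchanged.
Rule 3 (intervocalic voicing): /t/ is a voiceless stop between vowels /i/ and /e/, so it voices to [d]. /k/ is a voiceless stop between vowels /e/ and /u/, so it voices to [g]. /k/ is a voiceless stop between vowels /i/ and /e/, so it voices to [g]. /t/ is a voiceless stop between vowels /e/ and /e/, so it voices to [d]. /siitekuiketew/ → siideguigedew.
Rule 4 (final a-epenthesis): the form ends in the consonant /w/, so [a] is inserted word-finally. /siideguigedew/ → siideguigedewa.

siideguigedewa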